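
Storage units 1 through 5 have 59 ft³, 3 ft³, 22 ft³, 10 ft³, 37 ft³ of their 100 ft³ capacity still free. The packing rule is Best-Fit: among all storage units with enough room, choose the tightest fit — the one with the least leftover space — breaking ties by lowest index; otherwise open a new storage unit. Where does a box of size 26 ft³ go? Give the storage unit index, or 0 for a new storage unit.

Storage units with room: storage unit 1 (59 ft³), storage unit 5 (37 ft³).
Tightest fit is storage unit 5 with 37 ft³ free.

5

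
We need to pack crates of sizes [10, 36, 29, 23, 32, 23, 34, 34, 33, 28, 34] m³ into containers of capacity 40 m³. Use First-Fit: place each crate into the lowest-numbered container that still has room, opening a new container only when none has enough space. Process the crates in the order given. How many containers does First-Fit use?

container 1: place 10 m³, 30 m³ left
container 2: place 36 m³, 4 m³ left
container 1: place 29 m³, 1 m³ left
container 3: place 23 m³, 17 m³ left
container 4: place 32 m³, 8 m³ left
container 5: place 23 m³, 17 m³ left
container 6: place 34 m³, 6 m³ left
container 7: place 34 m³, 6 m³ left
container 8: place 33 m³, 7 m³ left
container 9: place 28 m³, 12 m³ left
container 10: place 34 m³, 6 m³ left

10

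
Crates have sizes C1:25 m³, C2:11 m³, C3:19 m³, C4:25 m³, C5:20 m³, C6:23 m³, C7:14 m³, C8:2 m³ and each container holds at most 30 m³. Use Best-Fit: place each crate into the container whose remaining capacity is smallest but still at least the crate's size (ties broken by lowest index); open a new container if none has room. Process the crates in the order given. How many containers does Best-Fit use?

Put C1 (25 m³) in container 1; 5 m³ remain.
Put C2 (11 m³) in container 2; 19 m³ remain.
Put C3 (19 m³) in container 2; 0 m³ remain.
Put C4 (25 m³) in container 3; 5 m³ remain.
Put C5 (20 m³) in container 4; 10 m³ remain.
Put C6 (23 m³) in container 5; 7 m³ remain.
Put C7 (14 m³) in container 6; 16 m³ remain.
Put C8 (2 m³) in container 1; 3 m³ remain.
Final containers: [25,2] [11,19] [25] [20] [23] [14].

6 containers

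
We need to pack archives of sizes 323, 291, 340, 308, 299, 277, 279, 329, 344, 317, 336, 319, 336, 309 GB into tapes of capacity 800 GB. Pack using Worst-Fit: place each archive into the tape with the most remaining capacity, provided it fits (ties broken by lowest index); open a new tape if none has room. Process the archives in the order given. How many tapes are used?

323 GB → tape 1 (remaining 477 GB)
291 GB → tape 1 (remaining 186 GB)
340 GB → tape 2 (remaining 460 GB)
308 GB → tape 2 (remaining 152 GB)
299 GB → tape 3 (remaining 501 GB)
277 GB → tape 3 (remaining 224 GB)
279 GB → tape 4 (remaining 521 GB)
329 GB → tape 4 (remaining 192 GB)
344 GB → tape 5 (remaining 456 GB)
317 GB → tape 5 (remaining 139 GB)
336 GB → tape 6 (remaining 464 GB)
319 GB → tape 6 (remaining 145 GB)
336 GB → tape 7 (remaining 464 GB)
309 GB → tape 7 (remaining 155 GB)

7 tapes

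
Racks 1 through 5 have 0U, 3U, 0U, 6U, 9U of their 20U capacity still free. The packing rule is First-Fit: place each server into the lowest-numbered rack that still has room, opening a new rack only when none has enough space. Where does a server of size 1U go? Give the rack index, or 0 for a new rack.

Racks with room: rack 2 (3U), rack 4 (6U), rack 5 (9U).
The first with room is rack 2.

2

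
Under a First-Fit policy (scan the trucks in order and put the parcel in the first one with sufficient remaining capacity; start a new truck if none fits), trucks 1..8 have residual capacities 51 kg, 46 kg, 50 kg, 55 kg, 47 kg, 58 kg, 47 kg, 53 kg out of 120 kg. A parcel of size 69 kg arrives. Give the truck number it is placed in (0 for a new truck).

No truck has ≥ 69 kg free, so a new truck is opened.

0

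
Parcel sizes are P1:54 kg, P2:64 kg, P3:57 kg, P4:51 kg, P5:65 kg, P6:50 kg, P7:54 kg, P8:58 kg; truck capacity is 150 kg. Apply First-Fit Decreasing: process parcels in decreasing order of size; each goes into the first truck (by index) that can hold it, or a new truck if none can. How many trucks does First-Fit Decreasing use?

4

Sorted descending: 65, 64, 58, 57, 54, 54, 51, 50.
truck 1: place 65 kg, 85 kg left
truck 1: place 64 kg, 21 kg left
truck 2: place 58 kg, 92 kg left
truck 2: place 57 kg, 35 kg left
truck 3: place 54 kg, 96 kg left
truck 3: place 54 kg, 42 kg left
truck 4: place 51 kg, 99 kg left
truck 4: place 50 kg, 49 kg left
Final trucks: [65,64] [58,57] [54,54] [51,50].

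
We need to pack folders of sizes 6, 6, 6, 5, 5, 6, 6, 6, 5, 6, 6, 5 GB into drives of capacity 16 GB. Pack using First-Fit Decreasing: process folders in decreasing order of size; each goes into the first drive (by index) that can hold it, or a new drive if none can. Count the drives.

Sorted descending: 6, 6, 6, 6, 6, 6, 6, 6, 5, 5, 5, 5.
Put 6 GB in drive 1; 10 GB remain.
Put 6 GB in drive 1; 4 GB remain.
Put 6 GB in drive 2; 10 GB remain.
Put 6 GB in drive 2; 4 GB remain.
Put 6 GB in drive 3; 10 GB remain.
Put 6 GB in drive 3; 4 GB remain.
Put 6 GB in drive 4; 10 GB remain.
Put 6 GB in drive 4; 4 GB remain.
Put 5 GB in drive 5; 11 GB remain.
Put 5 GB in drive 5; 6 GB remain.
Put 5 GB in drive 5; 1 GB remain.
Put 5 GB in drive 6; 11 GB remain.
Final drives: [6,6] [6,6] [6,6] [6,6] [5,5,5] [5].

6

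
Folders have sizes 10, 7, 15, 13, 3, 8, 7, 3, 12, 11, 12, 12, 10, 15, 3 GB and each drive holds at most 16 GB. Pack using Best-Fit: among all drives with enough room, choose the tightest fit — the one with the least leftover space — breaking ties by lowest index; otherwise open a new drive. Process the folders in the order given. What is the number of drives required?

10 GB → drive 1 (remaining 6 GB)
7 GB → drive 2 (remaining 9 GB)
15 GB → drive 3 (remaining 1 GB)
13 GB → drive 4 (remaining 3 GB)
3 GB → drive 4 (remaining 0 GB)
8 GB → drive 2 (remaining 1 GB)
7 GB → drive 5 (remaining 9 GB)
3 GB → drive 1 (remaining 3 GB)
12 GB → drive 6 (remaining 4 GB)
11 GB → drive 7 (remaining 5 GB)
12 GB → drive 8 (remaining 4 GB)
12 GB → drive 9 (remaining 4 GB)
10 GB → drive 10 (remaining 6 GB)
15 GB → drive 11 (remaining 1 GB)
3 GB → drive 1 (remaining 0 GB)

11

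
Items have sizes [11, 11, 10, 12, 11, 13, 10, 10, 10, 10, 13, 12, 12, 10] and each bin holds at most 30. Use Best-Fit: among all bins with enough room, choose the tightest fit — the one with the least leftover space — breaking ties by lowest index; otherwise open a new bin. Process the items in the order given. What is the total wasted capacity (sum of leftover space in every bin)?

bin 1: place 11, 19 left
bin 1: place 11, 8 left
bin 2: place 10, 20 left
bin 2: place 12, 8 left
bin 3: place 11, 19 left
bin 3: place 13, 6 left
bin 4: place 10, 20 left
bin 4: place 10, 10 left
bin 4: place 10, 0 left
bin 5: place 10, 20 left
bin 5: place 13, 7 left
bin 6: place 12, 18 left
bin 6: place 12, 6 left
bin 7: place 10, 20 left
7 bins × 30 = 210; used 155; unused 55.

55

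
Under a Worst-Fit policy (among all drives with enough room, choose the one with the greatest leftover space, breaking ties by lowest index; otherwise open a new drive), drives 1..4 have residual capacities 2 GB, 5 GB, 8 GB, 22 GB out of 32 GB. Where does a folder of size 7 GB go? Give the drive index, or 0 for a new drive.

4

Drives with room: drive 3 (8 GB), drive 4 (22 GB).
Most room is drive 4 with 22 GB free.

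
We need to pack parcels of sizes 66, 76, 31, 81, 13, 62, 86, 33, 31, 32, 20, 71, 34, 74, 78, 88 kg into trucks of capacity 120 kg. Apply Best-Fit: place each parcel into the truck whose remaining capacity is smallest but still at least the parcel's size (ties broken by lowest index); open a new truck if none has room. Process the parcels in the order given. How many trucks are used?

9 trucks

66 kg → truck 1 (remaining 54 kg)
76 kg → truck 2 (remaining 44 kg)
31 kg → truck 2 (remaining 13 kg)
81 kg → truck 3 (remaining 39 kg)
13 kg → truck 2 (remaining 0 kg)
62 kg → truck 4 (remaining 58 kg)
86 kg → truck 5 (remaining 34 kg)
33 kg → truck 5 (remaining 1 kg)
31 kg → truck 3 (remaining 8 kg)
32 kg → truck 1 (remaining 22 kg)
20 kg → truck 1 (remaining 2 kg)
71 kg → truck 6 (remaining 49 kg)
34 kg → truck 6 (remaining 15 kg)
74 kg → truck 7 (remaining 46 kg)
78 kg → truck 8 (remaining 42 kg)
88 kg → truck 9 (remaining 32 kg)
Final trucks: [66,32,20] [76,31,13] [81,31] [62] [86,33] [71,34] [74] [78] [88].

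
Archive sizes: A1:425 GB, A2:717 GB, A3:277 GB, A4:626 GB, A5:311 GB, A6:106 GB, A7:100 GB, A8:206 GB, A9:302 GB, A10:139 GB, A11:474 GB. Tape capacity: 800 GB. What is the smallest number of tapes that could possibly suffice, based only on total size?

5

Total size = 425 + 717 + 277 + 626 + 311 + 106 + 100 + 206 + 302 + 139 + 474 = 3683 GB.
⌈3683 / 800⌉ = 5.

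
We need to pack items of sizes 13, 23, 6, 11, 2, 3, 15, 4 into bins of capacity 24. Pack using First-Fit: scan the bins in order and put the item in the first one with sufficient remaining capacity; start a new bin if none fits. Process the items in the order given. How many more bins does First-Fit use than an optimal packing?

0

First-Fit: [13,6,2,3] [23] [11,4] [15] → 4 bins.
Total size 77; any packing needs at least ⌈77/24⌉ = 4 bins.
So 4 is already optimal.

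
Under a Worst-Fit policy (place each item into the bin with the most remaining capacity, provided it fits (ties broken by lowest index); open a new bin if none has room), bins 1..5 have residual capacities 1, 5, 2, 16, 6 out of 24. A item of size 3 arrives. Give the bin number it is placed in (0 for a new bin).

Bins with room: bin 2 (5), bin 4 (16), bin 5 (6).
Most room is bin 4 with 16 free.

4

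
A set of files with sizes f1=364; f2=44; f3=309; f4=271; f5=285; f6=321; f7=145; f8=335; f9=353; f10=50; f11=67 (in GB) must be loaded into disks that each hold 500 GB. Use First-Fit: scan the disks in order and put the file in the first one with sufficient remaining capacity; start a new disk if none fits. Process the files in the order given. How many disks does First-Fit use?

7 disks

f1 (364 GB) → disk 1 (remaining 136 GB)
f2 (44 GB) → disk 1 (remaining 92 GB)
f3 (309 GB) → disk 2 (remaining 191 GB)
f4 (271 GB) → disk 3 (remaining 229 GB)
f5 (285 GB) → disk 4 (remaining 215 GB)
f6 (321 GB) → disk 5 (remaining 179 GB)
f7 (145 GB) → disk 2 (remaining 46 GB)
f8 (335 GB) → disk 6 (remaining 165 GB)
f9 (353 GB) → disk 7 (remaining 147 GB)
f10 (50 GB) → disk 1 (remaining 42 GB)
f11 (67 GB) → disk 3 (remaining 162 GB)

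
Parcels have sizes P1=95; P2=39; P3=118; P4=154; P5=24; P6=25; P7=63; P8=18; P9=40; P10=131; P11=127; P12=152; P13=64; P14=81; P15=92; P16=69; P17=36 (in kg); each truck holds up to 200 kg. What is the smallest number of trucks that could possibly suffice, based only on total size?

7 trucks

Total size = 95 + 39 + 118 + 154 + 24 + 25 + 63 + 18 + 40 + 131 + 127 + 152 + 64 + 81 + 92 + 69 + 36 = 1328 kg.
⌈1328 / 200⌉ = 7.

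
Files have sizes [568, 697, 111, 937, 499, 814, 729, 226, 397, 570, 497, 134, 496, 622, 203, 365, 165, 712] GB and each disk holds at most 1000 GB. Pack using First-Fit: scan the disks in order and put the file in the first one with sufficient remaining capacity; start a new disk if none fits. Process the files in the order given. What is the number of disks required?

10

568 GB → disk 1 (remaining 432 GB)
697 GB → disk 2 (remaining 303 GB)
111 GB → disk 1 (remaining 321 GB)
937 GB → disk 3 (remaining 63 GB)
499 GB → disk 4 (remaining 501 GB)
814 GB → disk 5 (remaining 186 GB)
729 GB → disk 6 (remaining 271 GB)
226 GB → disk 1 (remaining 95 GB)
397 GB → disk 4 (remaining 104 GB)
570 GB → disk 7 (remaining 430 GB)
497 GB → disk 8 (remaining 503 GB)
134 GB → disk 2 (remaining 169 GB)
496 GB → disk 8 (remaining 7 GB)
622 GB → disk 9 (remaining 378 GB)
203 GB → disk 6 (remaining 68 GB)
365 GB → disk 7 (remaining 65 GB)
165 GB → disk 2 (remaining 4 GB)
712 GB → disk 10 (remaining 288 GB)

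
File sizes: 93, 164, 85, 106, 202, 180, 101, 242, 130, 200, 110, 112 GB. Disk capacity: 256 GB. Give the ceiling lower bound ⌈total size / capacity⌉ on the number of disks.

7 disks

Total size = 93 + 164 + 85 + 106 + 202 + 180 + 101 + 242 + 130 + 200 + 110 + 112 = 1725 GB.
⌈1725 / 256⌉ = 7.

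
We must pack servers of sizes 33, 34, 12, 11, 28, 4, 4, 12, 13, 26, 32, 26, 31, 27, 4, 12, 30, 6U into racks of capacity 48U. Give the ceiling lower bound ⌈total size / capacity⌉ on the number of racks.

8 racks

Total size = 33 + 34 + 12 + 11 + 28 + 4 + 4 + 12 + 13 + 26 + 32 + 26 + 31 + 27 + 4 + 12 + 30 + 6 = 345U.
⌈345 / 48⌉ = 8.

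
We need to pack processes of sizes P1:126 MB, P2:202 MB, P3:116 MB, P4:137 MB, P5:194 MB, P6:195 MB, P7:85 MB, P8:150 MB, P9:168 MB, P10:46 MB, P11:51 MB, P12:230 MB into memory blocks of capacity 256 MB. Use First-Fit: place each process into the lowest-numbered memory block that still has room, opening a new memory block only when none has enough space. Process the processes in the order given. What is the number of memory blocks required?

memory block 1: place P1 (126 MB), 130 MB left
memory block 2: place P2 (202 MB), 54 MB left
memory block 1: place P3 (116 MB), 14 MB left
memory block 3: place P4 (137 MB), 119 MB left
memory block 4: place P5 (194 MB), 62 MB left
memory block 5: place P6 (195 MB), 61 MB left
memory block 3: place P7 (85 MB), 34 MB left
memory block 6: place P8 (150 MB), 106 MB left
memory block 7: place P9 (168 MB), 88 MB left
memory block 2: place P10 (46 MB), 8 MB left
memory block 4: place P11 (51 MB), 11 MB left
memory block 8: place P12 (230 MB), 26 MB left

8 memory blocks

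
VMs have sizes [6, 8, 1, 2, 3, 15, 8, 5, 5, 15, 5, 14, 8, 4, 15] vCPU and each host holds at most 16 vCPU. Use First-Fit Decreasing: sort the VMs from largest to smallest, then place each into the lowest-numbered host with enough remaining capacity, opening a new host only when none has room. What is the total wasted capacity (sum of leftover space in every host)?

Sorted descending: 15, 15, 15, 14, 8, 8, 8, 6, 5, 5, 5, 4, 3, 2, 1.
host 1: place 15 vCPU, 1 vCPU left
host 2: place 15 vCPU, 1 vCPU left
host 3: place 15 vCPU, 1 vCPU left
host 4: place 14 vCPU, 2 vCPU left
host 5: place 8 vCPU, 8 vCPU left
host 5: place 8 vCPU, 0 vCPU left
host 6: place 8 vCPU, 8 vCPU left
host 6: place 6 vCPU, 2 vCPU left
host 7: place 5 vCPU, 11 vCPU left
host 7: place 5 vCPU, 6 vCPU left
host 7: place 5 vCPU, 1 vCPU left
host 8: place 4 vCPU, 12 vCPU left
host 8: place 3 vCPU, 9 vCPU left
host 4: place 2 vCPU, 0 vCPU left
host 1: place 1 vCPU, 0 vCPU left
8 hosts × 16 vCPU = 128 vCPU; used 114 vCPU; unused 14 vCPU.

14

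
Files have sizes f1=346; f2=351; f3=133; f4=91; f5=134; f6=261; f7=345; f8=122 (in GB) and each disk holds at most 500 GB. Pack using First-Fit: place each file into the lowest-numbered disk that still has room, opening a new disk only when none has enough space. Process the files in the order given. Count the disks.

f1 (346 GB) → disk 1 (remaining 154 GB)
f2 (351 GB) → disk 2 (remaining 149 GB)
f3 (133 GB) → disk 1 (remaining 21 GB)
f4 (91 GB) → disk 2 (remaining 58 GB)
f5 (134 GB) → disk 3 (remaining 366 GB)
f6 (261 GB) → disk 3 (remaining 105 GB)
f7 (345 GB) → disk 4 (remaining 155 GB)
f8 (122 GB) → disk 4 (remaining 33 GB)
Final disks: [346,133] [351,91] [134,261] [345,122].

4 disks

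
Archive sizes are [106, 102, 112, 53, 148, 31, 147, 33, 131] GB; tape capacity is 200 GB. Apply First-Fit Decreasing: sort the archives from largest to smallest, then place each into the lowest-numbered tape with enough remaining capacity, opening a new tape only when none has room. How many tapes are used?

6

Sorted descending: 148, 147, 131, 112, 106, 102, 53, 33, 31.
tape 1: place 148 GB, 52 GB left
tape 2: place 147 GB, 53 GB left
tape 3: place 131 GB, 69 GB left
tape 4: place 112 GB, 88 GB left
tape 5: place 106 GB, 94 GB left
tape 6: place 102 GB, 98 GB left
tape 2: place 53 GB, 0 GB left
tape 1: place 33 GB, 19 GB left
tape 3: place 31 GB, 38 GB left
Final tapes: [148,33] [147,53] [131,31] [112] [106] [102].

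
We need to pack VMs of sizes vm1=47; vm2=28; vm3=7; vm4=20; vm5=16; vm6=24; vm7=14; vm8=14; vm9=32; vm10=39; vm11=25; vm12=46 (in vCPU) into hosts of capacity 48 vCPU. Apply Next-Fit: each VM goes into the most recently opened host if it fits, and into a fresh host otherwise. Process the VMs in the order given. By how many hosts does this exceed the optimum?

1

Next-Fit: [47] [28,7] [20,16] [24,14] [14,32] [39] [25] [46] → 8 hosts.
Total size 312 vCPU; any packing needs at least ⌈312/48⌉ = 7 hosts.
An optimal packing achieves that bound: [47] [46] [39,7] [32,16] [28,20] [25,14] [24,14] → 7 hosts.
Excess: 8 − 7 = 1.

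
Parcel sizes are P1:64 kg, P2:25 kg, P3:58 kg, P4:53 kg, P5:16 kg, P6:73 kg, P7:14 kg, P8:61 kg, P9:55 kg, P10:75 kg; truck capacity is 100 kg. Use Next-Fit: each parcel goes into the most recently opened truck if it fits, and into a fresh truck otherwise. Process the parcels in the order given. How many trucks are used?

Put P1 (64 kg) in truck 1; 36 kg remain.
Put P2 (25 kg) in truck 1; 11 kg remain.
Put P3 (58 kg) in truck 2; 42 kg remain.
Put P4 (53 kg) in truck 3; 47 kg remain.
Put P5 (16 kg) in truck 3; 31 kg remain.
Put P6 (73 kg) in truck 4; 27 kg remain.
Put P7 (14 kg) in truck 4; 13 kg remain.
Put P8 (61 kg) in truck 5; 39 kg remain.
Put P9 (55 kg) in truck 6; 45 kg remain.
Put P10 (75 kg) in truck 7; 25 kg remain.

7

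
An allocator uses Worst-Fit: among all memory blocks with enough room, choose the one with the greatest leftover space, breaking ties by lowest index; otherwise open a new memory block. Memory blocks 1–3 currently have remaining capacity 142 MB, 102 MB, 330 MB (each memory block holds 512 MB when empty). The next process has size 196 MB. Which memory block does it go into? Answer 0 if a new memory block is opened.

3

Memory blocks with room: memory block 3 (330 MB).
Most room is memory block 3 with 330 MB free.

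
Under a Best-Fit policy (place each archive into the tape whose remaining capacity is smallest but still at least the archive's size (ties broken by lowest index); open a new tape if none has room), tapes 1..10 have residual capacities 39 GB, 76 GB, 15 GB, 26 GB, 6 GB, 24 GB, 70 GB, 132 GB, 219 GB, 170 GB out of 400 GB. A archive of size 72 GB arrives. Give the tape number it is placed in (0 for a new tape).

Tapes with room: tape 2 (76 GB), tape 8 (132 GB), tape 9 (219 GB), tape 10 (170 GB).
Tightest fit is tape 2 with 76 GB free.

2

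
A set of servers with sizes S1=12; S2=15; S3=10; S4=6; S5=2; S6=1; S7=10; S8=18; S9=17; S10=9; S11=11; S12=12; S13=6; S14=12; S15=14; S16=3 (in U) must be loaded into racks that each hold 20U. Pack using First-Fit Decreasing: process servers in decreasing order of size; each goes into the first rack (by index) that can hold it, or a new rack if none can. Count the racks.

Sorted descending: 18, 17, 15, 14, 12, 12, 12, 11, 10, 10, 9, 6, 6, 3, 2, 1.
Put 18U in rack 1; 2U remain.
Put 17U in rack 2; 3U remain.
Put 15U in rack 3; 5U remain.
Put 14U in rack 4; 6U remain.
Put 12U in rack 5; 8U remain.
Put 12U in rack 6; 8U remain.
Put 12U in rack 7; 8U remain.
Put 11U in rack 8; 9U remain.
Put 10U in rack 9; 10U remain.
Put 10U in rack 9; 0U remain.
Put 9U in rack 8; 0U remain.
Put 6U in rack 4; 0U remain.
Put 6U in rack 5; 2U remain.
Put 3U in rack 2; 0U remain.
Put 2U in rack 1; 0U remain.
Put 1U in rack 3; 4U remain.
Final racks: [18,2] [17,3] [15,1] [14,6] [12,6] [12] [12] [11,9] [10,10].

9 racks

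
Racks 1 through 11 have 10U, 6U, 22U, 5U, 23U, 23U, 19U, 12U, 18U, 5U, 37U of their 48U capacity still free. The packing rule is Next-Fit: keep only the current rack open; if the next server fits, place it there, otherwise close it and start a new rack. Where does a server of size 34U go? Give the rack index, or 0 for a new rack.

11

Next-Fit only looks at rack 11, which has 37U free.
34U fits there.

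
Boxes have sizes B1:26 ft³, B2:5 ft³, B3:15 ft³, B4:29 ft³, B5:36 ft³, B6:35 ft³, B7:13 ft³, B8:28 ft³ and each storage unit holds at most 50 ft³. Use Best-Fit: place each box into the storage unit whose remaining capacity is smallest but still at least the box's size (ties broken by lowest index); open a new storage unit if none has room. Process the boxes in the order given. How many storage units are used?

5 storage units

storage unit 1: place B1 (26 ft³), 24 ft³ left
storage unit 1: place B2 (5 ft³), 19 ft³ left
storage unit 1: place B3 (15 ft³), 4 ft³ left
storage unit 2: place B4 (29 ft³), 21 ft³ left
storage unit 3: place B5 (36 ft³), 14 ft³ left
storage unit 4: place B6 (35 ft³), 15 ft³ left
storage unit 3: place B7 (13 ft³), 1 ft³ left
storage unit 5: place B8 (28 ft³), 22 ft³ left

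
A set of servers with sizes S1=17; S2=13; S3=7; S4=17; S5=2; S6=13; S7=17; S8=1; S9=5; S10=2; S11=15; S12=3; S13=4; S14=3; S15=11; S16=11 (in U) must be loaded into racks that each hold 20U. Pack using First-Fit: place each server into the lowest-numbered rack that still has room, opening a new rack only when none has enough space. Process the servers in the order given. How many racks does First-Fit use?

S1 (17U) → rack 1 (remaining 3U)
S2 (13U) → rack 2 (remaining 7U)
S3 (7U) → rack 2 (remaining 0U)
S4 (17U) → rack 3 (remaining 3U)
S5 (2U) → rack 1 (remaining 1U)
S6 (13U) → rack 4 (remaining 7U)
S7 (17U) → rack 5 (remaining 3U)
S8 (1U) → rack 1 (remaining 0U)
S9 (5U) → rack 4 (remaining 2U)
S10 (2U) → rack 3 (remaining 1U)
S11 (15U) → rack 6 (remaining 5U)
S12 (3U) → rack 5 (remaining 0U)
S13 (4U) → rack 6 (remaining 1U)
S14 (3U) → rack 7 (remaining 17U)
S15 (11U) → rack 7 (remaining 6U)
S16 (11U) → rack 8 (remaining 9U)

8 racks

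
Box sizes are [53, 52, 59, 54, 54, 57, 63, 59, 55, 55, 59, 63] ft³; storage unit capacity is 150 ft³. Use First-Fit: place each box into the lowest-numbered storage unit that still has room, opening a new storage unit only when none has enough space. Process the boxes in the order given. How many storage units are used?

Put 53 ft³ in storage unit 1; 97 ft³ remain.
Put 52 ft³ in storage unit 1; 45 ft³ remain.
Put 59 ft³ in storage unit 2; 91 ft³ remain.
Put 54 ft³ in storage unit 2; 37 ft³ remain.
Put 54 ft³ in storage unit 3; 96 ft³ remain.
Put 57 ft³ in storage unit 3; 39 ft³ remain.
Put 63 ft³ in storage unit 4; 87 ft³ remain.
Put 59 ft³ in storage unit 4; 28 ft³ remain.
Put 55 ft³ in storage unit 5; 95 ft³ remain.
Put 55 ft³ in storage unit 5; 40 ft³ remain.
Put 59 ft³ in storage unit 6; 91 ft³ remain.
Put 63 ft³ in storage unit 6; 28 ft³ remain.

6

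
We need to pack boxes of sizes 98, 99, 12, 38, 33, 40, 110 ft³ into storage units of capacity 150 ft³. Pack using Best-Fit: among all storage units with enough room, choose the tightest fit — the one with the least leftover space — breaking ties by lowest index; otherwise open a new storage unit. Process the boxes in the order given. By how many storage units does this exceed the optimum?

0

Best-Fit: [98,33] [99,12,38] [40,110] → 3 storage units.
Total size 430 ft³; any packing needs at least ⌈430/150⌉ = 3 storage units.
So 3 is already optimal.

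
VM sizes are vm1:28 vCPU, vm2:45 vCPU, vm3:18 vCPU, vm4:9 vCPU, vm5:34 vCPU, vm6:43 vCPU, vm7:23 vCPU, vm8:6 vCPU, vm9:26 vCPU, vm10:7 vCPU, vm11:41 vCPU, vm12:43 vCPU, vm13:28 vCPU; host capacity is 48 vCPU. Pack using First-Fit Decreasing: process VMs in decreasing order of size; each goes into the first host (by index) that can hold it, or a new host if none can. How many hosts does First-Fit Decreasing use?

Sorted descending: 45, 43, 43, 41, 34, 28, 28, 26, 23, 18, 9, 7, 6.
45 vCPU → host 1 (remaining 3 vCPU)
43 vCPU → host 2 (remaining 5 vCPU)
43 vCPU → host 3 (remaining 5 vCPU)
41 vCPU → host 4 (remaining 7 vCPU)
34 vCPU → host 5 (remaining 14 vCPU)
28 vCPU → host 6 (remaining 20 vCPU)
28 vCPU → host 7 (remaining 20 vCPU)
26 vCPU → host 8 (remaining 22 vCPU)
23 vCPU → host 9 (remaining 25 vCPU)
18 vCPU → host 6 (remaining 2 vCPU)
9 vCPU → host 5 (remaining 5 vCPU)
7 vCPU → host 4 (remaining 0 vCPU)
6 vCPU → host 7 (remaining 14 vCPU)

9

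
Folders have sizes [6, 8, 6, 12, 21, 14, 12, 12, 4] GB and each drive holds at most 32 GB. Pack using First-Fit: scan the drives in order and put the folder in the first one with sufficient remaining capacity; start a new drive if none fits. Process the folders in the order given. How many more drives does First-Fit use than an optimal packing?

1

First-Fit: [6,8,6,12] [21,4] [14,12] [12] → 4 drives.
Total size 95 GB; any packing needs at least ⌈95/32⌉ = 3 drives.
An optimal packing achieves that bound: [21,6,4] [14,12,6] [12,12,8] → 3 drives.
Excess: 4 − 3 = 1.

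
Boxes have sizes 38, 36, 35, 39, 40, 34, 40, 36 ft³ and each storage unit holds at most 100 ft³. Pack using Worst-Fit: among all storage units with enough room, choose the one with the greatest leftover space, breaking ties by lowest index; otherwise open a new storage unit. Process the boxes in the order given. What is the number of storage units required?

Put 38 ft³ in storage unit 1; 62 ft³ remain.
Put 36 ft³ in storage unit 1; 26 ft³ remain.
Put 35 ft³ in storage unit 2; 65 ft³ remain.
Put 39 ft³ in storage unit 2; 26 ft³ remain.
Put 40 ft³ in storage unit 3; 60 ft³ remain.
Put 34 ft³ in storage unit 3; 26 ft³ remain.
Put 40 ft³ in storage unit 4; 60 ft³ remain.
Put 36 ft³ in storage unit 4; 24 ft³ remain.
Final storage units: [38,36] [35,39] [40,34] [40,36].

4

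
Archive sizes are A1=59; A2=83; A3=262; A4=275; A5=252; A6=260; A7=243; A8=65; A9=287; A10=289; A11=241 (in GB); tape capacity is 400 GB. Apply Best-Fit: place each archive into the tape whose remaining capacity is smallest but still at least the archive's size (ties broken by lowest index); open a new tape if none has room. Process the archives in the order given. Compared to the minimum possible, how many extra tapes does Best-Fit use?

Best-Fit: [59,83,252] [262] [275,65] [260] [243] [287] [289] [241] → 8 tapes.
8 archives exceed 200 GB (half the capacity), and no two of those can share a tape, so at least 8 tapes are needed.
So 8 is already optimal.

0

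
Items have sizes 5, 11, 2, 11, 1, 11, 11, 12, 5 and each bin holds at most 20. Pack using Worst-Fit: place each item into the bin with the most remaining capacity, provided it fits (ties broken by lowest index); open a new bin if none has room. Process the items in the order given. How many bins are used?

bin 1: place 5, 15 left
bin 1: place 11, 4 left
bin 1: place 2, 2 left
bin 2: place 11, 9 left
bin 2: place 1, 8 left
bin 3: place 11, 9 left
bin 4: place 11, 9 left
bin 5: place 12, 8 left
bin 3: place 5, 4 left
Final bins: [5,11,2] [11,1] [11,5] [11] [12].

5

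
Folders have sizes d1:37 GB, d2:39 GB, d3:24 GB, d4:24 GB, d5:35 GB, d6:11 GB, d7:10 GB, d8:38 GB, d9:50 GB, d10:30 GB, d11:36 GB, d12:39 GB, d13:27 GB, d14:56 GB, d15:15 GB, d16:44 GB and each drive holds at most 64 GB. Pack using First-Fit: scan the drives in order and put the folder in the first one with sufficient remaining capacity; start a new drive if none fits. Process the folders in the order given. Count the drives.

10 drives

Put d1 (37 GB) in drive 1; 27 GB remain.
Put d2 (39 GB) in drive 2; 25 GB remain.
Put d3 (24 GB) in drive 1; 3 GB remain.
Put d4 (24 GB) in drive 2; 1 GB remain.
Put d5 (35 GB) in drive 3; 29 GB remain.
Put d6 (11 GB) in drive 3; 18 GB remain.
Put d7 (10 GB) in drive 3; 8 GB remain.
Put d8 (38 GB) in drive 4; 26 GB remain.
Put d9 (50 GB) in drive 5; 14 GB remain.
Put d10 (30 GB) in drive 6; 34 GB remain.
Put d11 (36 GB) in drive 7; 28 GB remain.
Put d12 (39 GB) in drive 8; 25 GB remain.
Put d13 (27 GB) in drive 6; 7 GB remain.
Put d14 (56 GB) in drive 9; 8 GB remain.
Put d15 (15 GB) in drive 4; 11 GB remain.
Put d16 (44 GB) in drive 10; 20 GB remain.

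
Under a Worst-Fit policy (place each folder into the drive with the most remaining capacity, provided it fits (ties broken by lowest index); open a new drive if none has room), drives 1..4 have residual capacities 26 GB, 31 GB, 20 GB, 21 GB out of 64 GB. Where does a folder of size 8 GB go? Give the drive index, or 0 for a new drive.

Drives with room: drive 1 (26 GB), drive 2 (31 GB), drive 3 (20 GB), drive 4 (21 GB).
Most room is drive 2 with 31 GB free.

2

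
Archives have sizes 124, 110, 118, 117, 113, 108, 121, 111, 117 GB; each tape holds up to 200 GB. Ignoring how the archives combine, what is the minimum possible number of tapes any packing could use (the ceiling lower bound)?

6

Total size = 124 + 110 + 118 + 117 + 113 + 108 + 121 + 111 + 117 = 1039 GB.
⌈1039 / 200⌉ = 6.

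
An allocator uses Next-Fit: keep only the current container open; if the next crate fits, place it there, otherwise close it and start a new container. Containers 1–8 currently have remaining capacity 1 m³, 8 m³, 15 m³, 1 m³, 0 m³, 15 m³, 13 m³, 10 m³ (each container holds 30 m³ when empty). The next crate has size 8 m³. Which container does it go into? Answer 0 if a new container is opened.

Next-Fit only looks at container 8, which has 10 m³ free.
8 m³ fits there.

8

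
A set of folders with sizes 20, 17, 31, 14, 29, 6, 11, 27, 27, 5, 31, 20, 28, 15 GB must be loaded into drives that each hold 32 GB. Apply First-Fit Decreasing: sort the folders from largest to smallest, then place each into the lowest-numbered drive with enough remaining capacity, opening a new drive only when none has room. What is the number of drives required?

10 drives

Sorted descending: 31, 31, 29, 28, 27, 27, 20, 20, 17, 15, 14, 11, 6, 5.
Put 31 GB in drive 1; 1 GB remain.
Put 31 GB in drive 2; 1 GB remain.
Put 29 GB in drive 3; 3 GB remain.
Put 28 GB in drive 4; 4 GB remain.
Put 27 GB in drive 5; 5 GB remain.
Put 27 GB in drive 6; 5 GB remain.
Put 20 GB in drive 7; 12 GB remain.
Put 20 GB in drive 8; 12 GB remain.
Put 17 GB in drive 9; 15 GB remain.
Put 15 GB in drive 9; 0 GB remain.
Put 14 GB in drive 10; 18 GB remain.
Put 11 GB in drive 7; 1 GB remain.
Put 6 GB in drive 8; 6 GB remain.
Put 5 GB in drive 5; 0 GB remain.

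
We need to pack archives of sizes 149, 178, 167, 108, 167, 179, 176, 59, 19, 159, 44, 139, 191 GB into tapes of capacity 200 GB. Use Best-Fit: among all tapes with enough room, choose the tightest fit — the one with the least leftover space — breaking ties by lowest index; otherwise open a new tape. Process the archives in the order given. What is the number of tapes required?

tape 1: place 149 GB, 51 GB left
tape 2: place 178 GB, 22 GB left
tape 3: place 167 GB, 33 GB left
tape 4: place 108 GB, 92 GB left
tape 5: place 167 GB, 33 GB left
tape 6: place 179 GB, 21 GB left
tape 7: place 176 GB, 24 GB left
tape 4: place 59 GB, 33 GB left
tape 6: place 19 GB, 2 GB left
tape 8: place 159 GB, 41 GB left
tape 1: place 44 GB, 7 GB left
tape 9: place 139 GB, 61 GB left
tape 10: place 191 GB, 9 GB left

10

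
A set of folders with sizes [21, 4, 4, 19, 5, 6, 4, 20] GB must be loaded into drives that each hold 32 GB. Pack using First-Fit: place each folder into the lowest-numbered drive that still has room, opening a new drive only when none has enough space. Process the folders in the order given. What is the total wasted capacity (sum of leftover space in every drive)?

drive 1: place 21 GB, 11 GB left
drive 1: place 4 GB, 7 GB left
drive 1: place 4 GB, 3 GB left
drive 2: place 19 GB, 13 GB left
drive 2: place 5 GB, 8 GB left
drive 2: place 6 GB, 2 GB left
drive 3: place 4 GB, 28 GB left
drive 3: place 20 GB, 8 GB left
3 drives × 32 GB = 96 GB; used 83 GB; unused 13 GB.

13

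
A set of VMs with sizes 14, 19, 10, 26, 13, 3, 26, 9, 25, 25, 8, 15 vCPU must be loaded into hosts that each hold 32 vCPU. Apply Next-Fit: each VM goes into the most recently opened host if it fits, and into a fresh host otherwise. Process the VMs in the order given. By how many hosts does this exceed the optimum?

Next-Fit: [14] [19,10] [26] [13,3] [26] [9] [25] [25] [8,15] → 9 hosts.
Total size 193 vCPU; any packing needs at least ⌈193/32⌉ = 7 hosts.
An optimal packing achieves that bound: [26,3] [26] [25] [25] [19,13] [15,14] [10,9,8] → 7 hosts.
Excess: 9 − 7 = 2.

2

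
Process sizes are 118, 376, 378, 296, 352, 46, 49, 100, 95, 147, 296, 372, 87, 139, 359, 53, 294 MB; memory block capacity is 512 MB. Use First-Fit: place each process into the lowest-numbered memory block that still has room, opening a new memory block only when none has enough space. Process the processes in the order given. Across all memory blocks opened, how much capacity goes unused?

539

Put 118 MB in memory block 1; 394 MB remain.
Put 376 MB in memory block 1; 18 MB remain.
Put 378 MB in memory block 2; 134 MB remain.
Put 296 MB in memory block 3; 216 MB remain.
Put 352 MB in memory block 4; 160 MB remain.
Put 46 MB in memory block 2; 88 MB remain.
Put 49 MB in memory block 2; 39 MB remain.
Put 100 MB in memory block 3; 116 MB remain.
Put 95 MB in memory block 3; 21 MB remain.
Put 147 MB in memory block 4; 13 MB remain.
Put 296 MB in memory block 5; 216 MB remain.
Put 372 MB in memory block 6; 140 MB remain.
Put 87 MB in memory block 5; 129 MB remain.
Put 139 MB in memory block 6; 1 MB remain.
Put 359 MB in memory block 7; 153 MB remain.
Put 53 MB in memory block 5; 76 MB remain.
Put 294 MB in memory block 8; 218 MB remain.
8 memory blocks × 512 MB = 4096 MB; used 3557 MB; unused 539 MB.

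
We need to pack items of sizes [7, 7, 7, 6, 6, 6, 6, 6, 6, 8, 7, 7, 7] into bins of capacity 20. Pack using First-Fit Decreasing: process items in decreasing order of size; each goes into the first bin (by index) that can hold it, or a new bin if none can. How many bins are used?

Sorted descending: 8, 7, 7, 7, 7, 7, 7, 6, 6, 6, 6, 6, 6.
Put 8 in bin 1; 12 remain.
Put 7 in bin 1; 5 remain.
Put 7 in bin 2; 13 remain.
Put 7 in bin 2; 6 remain.
Put 7 in bin 3; 13 remain.
Put 7 in bin 3; 6 remain.
Put 7 in bin 4; 13 remain.
Put 6 in bin 2; 0 remain.
Put 6 in bin 3; 0 remain.
Put 6 in bin 4; 7 remain.
Put 6 in bin 4; 1 remain.
Put 6 in bin 5; 14 remain.
Put 6 in bin 5; 8 remain.

5 bins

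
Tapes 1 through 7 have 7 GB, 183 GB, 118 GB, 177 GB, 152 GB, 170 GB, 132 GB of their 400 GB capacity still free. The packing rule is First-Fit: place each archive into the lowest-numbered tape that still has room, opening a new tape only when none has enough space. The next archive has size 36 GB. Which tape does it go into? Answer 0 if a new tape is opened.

Tapes with room: tape 2 (183 GB), tape 3 (118 GB), tape 4 (177 GB), tape 5 (152 GB), tape 6 (170 GB), tape 7 (132 GB).
The first with room is tape 2.

2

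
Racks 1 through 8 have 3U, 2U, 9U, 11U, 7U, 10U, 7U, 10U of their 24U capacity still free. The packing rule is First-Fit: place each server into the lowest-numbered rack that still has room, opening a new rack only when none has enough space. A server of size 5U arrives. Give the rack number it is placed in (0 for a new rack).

3

Racks with room: rack 3 (9U), rack 4 (11U), rack 5 (7U), rack 6 (10U), rack 7 (7U), rack 8 (10U).
The first with room is rack 3.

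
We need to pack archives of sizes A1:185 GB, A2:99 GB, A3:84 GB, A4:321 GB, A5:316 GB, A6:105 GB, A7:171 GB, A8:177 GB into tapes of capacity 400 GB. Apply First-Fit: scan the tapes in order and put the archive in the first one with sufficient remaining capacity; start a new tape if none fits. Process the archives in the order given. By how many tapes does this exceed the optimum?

1

First-Fit: [185,99,84] [321] [316] [105,171] [177] → 5 tapes.
Total size 1458 GB; any packing needs at least ⌈1458/400⌉ = 4 tapes.
An optimal packing achieves that bound: [321] [316,84] [185,177] [171,105,99] → 4 tapes.
Excess: 5 − 4 = 1.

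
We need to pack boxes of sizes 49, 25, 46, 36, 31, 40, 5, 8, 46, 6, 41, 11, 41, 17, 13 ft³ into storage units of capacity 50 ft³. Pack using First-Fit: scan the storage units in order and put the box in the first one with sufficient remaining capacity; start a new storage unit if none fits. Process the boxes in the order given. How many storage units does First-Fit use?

49 ft³ → storage unit 1 (remaining 1 ft³)
25 ft³ → storage unit 2 (remaining 25 ft³)
46 ft³ → storage unit 3 (remaining 4 ft³)
36 ft³ → storage unit 4 (remaining 14 ft³)
31 ft³ → storage unit 5 (remaining 19 ft³)
40 ft³ → storage unit 6 (remaining 10 ft³)
5 ft³ → storage unit 2 (remaining 20 ft³)
8 ft³ → storage unit 2 (remaining 12 ft³)
46 ft³ → storage unit 7 (remaining 4 ft³)
6 ft³ → storage unit 2 (remaining 6 ft³)
41 ft³ → storage unit 8 (remaining 9 ft³)
11 ft³ → storage unit 4 (remaining 3 ft³)
41 ft³ → storage unit 9 (remaining 9 ft³)
17 ft³ → storage unit 5 (remaining 2 ft³)
13 ft³ → storage unit 10 (remaining 37 ft³)

10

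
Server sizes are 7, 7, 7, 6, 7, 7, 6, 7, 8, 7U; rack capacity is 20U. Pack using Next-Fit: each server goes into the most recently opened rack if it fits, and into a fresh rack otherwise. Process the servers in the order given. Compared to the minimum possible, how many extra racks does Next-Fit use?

0

Next-Fit: [7,7] [7,6,7] [7,6,7] [8,7] → 4 racks.
Total size 69U; any packing needs at least ⌈69/20⌉ = 4 racks.
So 4 is already optimal.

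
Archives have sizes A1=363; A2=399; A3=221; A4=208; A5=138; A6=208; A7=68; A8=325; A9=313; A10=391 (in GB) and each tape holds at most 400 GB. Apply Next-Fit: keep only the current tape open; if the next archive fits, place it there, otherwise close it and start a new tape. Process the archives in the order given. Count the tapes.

tape 1: place A1 (363 GB), 37 GB left
tape 2: place A2 (399 GB), 1 GB left
tape 3: place A3 (221 GB), 179 GB left
tape 4: place A4 (208 GB), 192 GB left
tape 4: place A5 (138 GB), 54 GB left
tape 5: place A6 (208 GB), 192 GB left
tape 5: place A7 (68 GB), 124 GB left
tape 6: place A8 (325 GB), 75 GB left
tape 7: place A9 (313 GB), 87 GB left
tape 8: place A10 (391 GB), 9 GB left
Final tapes: [363] [399] [221] [208,138] [208,68] [325] [313] [391].

8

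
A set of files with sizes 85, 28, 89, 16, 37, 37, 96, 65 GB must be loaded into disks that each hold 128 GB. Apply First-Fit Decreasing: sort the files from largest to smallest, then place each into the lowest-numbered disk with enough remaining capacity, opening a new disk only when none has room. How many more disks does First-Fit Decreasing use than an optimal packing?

0

First-Fit Decreasing: [96,28] [89,37] [85,37] [65,16] → 4 disks.
Total size 453 GB; any packing needs at least ⌈453/128⌉ = 4 disks.
So 4 is already optimal.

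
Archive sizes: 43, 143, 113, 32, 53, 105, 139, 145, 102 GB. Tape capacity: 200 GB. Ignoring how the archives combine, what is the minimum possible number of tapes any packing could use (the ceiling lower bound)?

Total size = 43 + 143 + 113 + 32 + 53 + 105 + 139 + 145 + 102 = 875 GB.
⌈875 / 200⌉ = 5.

5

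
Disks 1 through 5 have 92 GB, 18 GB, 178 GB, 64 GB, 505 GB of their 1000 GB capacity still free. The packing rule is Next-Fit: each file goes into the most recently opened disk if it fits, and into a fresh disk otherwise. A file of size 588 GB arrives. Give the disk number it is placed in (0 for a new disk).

0

Next-Fit only looks at disk 5, which has 505 GB free.
588 GB does not fit, so a new disk is opened.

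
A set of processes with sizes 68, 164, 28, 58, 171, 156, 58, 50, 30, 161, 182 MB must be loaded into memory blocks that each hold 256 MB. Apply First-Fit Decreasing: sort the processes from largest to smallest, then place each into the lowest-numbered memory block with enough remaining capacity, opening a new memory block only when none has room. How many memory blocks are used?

Sorted descending: 182, 171, 164, 161, 156, 68, 58, 58, 50, 30, 28.
182 MB → memory block 1 (remaining 74 MB)
171 MB → memory block 2 (remaining 85 MB)
164 MB → memory block 3 (remaining 92 MB)
161 MB → memory block 4 (remaining 95 MB)
156 MB → memory block 5 (remaining 100 MB)
68 MB → memory block 1 (remaining 6 MB)
58 MB → memory block 2 (remaining 27 MB)
58 MB → memory block 3 (remaining 34 MB)
50 MB → memory block 4 (remaining 45 MB)
30 MB → memory block 3 (remaining 4 MB)
28 MB → memory block 4 (remaining 17 MB)

5 memory blocks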